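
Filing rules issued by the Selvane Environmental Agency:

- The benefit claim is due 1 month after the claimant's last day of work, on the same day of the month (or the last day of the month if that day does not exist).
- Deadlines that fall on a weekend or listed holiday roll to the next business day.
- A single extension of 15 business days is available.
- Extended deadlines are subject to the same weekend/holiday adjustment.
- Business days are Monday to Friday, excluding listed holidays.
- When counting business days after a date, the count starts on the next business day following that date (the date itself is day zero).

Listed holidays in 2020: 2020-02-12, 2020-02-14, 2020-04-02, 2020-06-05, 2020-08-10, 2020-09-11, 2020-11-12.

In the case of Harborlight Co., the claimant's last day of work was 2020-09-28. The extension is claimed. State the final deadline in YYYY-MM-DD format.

2020-11-19

1 month from 2020-09-28 is 2020-10-28.
Since 2020-10-28 is a Wednesday and not a holiday, the date is unchanged.
The 15-business-day extension runs from 2020-10-28 to 2020-11-19.
2020-11-19 (Thursday) is already a business day.
The final due date is 2020-11-19.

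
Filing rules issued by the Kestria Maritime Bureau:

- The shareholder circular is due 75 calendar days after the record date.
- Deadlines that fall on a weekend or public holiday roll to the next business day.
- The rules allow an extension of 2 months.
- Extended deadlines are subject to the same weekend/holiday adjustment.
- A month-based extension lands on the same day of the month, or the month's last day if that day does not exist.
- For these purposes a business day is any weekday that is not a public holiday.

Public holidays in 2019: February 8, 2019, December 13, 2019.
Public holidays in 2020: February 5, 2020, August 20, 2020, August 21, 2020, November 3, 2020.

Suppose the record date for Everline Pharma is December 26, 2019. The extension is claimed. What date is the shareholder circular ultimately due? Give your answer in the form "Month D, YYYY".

Adding 75 calendar days to December 26, 2019 gives March 10, 2020.
March 10, 2020 falls on a Tuesday, which is a business day, so no adjustment is needed.
The 2 months extension carries March 10, 2020 to May 10, 2020.
May 10, 2020 is a Sunday, so it moves to the next business day, May 11, 2020 (Monday).
Deadline: May 11, 2020.

May 11, 2020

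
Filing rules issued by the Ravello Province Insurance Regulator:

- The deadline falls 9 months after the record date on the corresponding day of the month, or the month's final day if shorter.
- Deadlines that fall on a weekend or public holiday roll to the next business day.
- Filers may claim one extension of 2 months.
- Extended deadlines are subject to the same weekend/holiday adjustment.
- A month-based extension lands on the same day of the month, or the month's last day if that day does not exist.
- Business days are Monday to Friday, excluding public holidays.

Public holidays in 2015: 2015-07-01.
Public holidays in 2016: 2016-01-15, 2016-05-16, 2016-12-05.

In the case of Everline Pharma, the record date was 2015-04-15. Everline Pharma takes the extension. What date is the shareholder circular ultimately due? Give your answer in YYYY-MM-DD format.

9 months after 2015-04-15, on the same day of the month, is 2016-01-15.
2016-01-15 falls on a listed holiday. Rolling to the next business day gives 2016-01-18, a Monday.
The 2 months extension carries 2016-01-18 to 2016-03-18.
2016-03-18 (Friday) is already a business day.
The final due date is 2016-03-18.

2016-03-18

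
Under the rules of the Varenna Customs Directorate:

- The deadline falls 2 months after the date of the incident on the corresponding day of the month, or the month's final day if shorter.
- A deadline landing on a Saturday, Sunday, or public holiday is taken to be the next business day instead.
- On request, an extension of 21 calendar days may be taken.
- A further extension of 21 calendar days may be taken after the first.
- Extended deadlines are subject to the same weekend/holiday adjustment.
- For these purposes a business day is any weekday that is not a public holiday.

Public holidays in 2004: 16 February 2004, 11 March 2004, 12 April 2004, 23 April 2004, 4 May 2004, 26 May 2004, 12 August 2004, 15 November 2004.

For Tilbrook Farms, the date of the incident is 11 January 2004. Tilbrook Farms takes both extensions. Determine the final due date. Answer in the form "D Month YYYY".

26 April 2004

2 months after 11 January 2004, on the same day of the month, is 11 March 2004.
11 March 2004 is a listed holiday, so it moves to the next business day, 12 March 2004 (Friday).
Applying the 21-calendar-day extension: 12 March 2004 + 21 days = 2 April 2004.
2 April 2004 (Friday) is already a business day.
Add the 21 calendar-day extension to 2 April 2004: 23 April 2004.
Because 23 April 2004 is a listed holiday, the deadline becomes 26 April 2004 (Monday).
Deadline: 26 April 2004.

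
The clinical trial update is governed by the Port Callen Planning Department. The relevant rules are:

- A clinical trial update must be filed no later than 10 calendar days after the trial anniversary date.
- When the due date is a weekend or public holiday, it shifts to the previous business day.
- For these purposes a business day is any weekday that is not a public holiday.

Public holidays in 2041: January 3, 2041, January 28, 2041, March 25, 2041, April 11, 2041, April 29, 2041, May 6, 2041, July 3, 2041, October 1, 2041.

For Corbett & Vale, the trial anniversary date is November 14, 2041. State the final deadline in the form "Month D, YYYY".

10 calendar days after November 14, 2041 is November 24, 2041.
November 24, 2041 falls on a Sunday. Rolling to the preceding business day gives November 22, 2041, a Friday.
The final due date is November 22, 2041.

November 22, 2041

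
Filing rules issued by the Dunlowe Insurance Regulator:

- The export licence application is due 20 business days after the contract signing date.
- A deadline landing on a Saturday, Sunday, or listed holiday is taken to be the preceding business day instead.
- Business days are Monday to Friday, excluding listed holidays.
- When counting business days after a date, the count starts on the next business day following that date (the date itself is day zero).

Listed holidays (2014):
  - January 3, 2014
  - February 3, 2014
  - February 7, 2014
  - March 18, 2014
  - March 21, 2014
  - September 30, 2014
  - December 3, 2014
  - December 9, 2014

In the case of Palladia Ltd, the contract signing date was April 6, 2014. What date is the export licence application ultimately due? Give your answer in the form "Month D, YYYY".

May 2, 2014

Starting the day after April 6, 2014 and counting 20 business days lands on May 2, 2014.
May 2, 2014 is a Friday and not a listed holiday, so it stands.
So the filing is due May 2, 2014.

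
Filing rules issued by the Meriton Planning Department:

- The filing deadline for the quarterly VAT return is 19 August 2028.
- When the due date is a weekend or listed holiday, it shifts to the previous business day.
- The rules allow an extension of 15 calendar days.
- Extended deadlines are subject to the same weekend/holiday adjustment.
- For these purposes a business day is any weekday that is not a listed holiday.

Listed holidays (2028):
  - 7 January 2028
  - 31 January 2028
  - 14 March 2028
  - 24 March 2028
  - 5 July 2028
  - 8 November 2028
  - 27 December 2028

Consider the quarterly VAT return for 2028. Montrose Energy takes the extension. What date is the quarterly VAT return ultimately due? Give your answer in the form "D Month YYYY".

The stated deadline is 19 August 2028.
19 August 2028 is a Saturday, so it moves to the preceding business day, 18 August 2028 (Friday).
With the 15-day extension, 18 August 2028 becomes 2 September 2028.
2 September 2028 falls on a Saturday. Rolling to the preceding business day gives 1 September 2028, a Friday.
Deadline: 1 September 2028.

1 September 2028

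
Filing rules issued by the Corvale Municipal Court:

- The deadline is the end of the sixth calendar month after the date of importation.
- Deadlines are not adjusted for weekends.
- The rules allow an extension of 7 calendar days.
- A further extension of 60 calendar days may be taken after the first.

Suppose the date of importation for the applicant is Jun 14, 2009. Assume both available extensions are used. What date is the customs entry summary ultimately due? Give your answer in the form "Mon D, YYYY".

6 months after Jun 14, 2009 is December 2009; that month ends on Dec 31, 2009.
Dec 31, 2009 falls on a Thursday. The rules make no weekend/holiday allowance, so it remains Dec 31, 2009.
Add the 7 calendar-day extension to Dec 31, 2009: Jan 7, 2010.
Jan 7, 2010 is a Thursday; no weekend or holiday adjustment applies.
Applying the 60-calendar-day extension: Jan 7, 2010 + 60 days = Mar 8, 2010.
Mar 8, 2010 is a Monday; no weekend or holiday adjustment applies.
So the filing is due Mar 8, 2010.

Mar 8, 2010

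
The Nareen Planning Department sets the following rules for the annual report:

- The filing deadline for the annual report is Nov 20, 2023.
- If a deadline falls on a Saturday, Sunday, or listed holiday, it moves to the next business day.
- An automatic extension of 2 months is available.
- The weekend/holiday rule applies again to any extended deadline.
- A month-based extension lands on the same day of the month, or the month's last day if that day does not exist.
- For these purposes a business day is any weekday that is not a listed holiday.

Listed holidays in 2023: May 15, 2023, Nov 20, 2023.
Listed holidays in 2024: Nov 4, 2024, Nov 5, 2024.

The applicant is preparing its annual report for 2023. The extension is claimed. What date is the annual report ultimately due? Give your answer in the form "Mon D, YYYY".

Jan 22, 2024

Start from the fixed due date, Nov 20, 2023.
Nov 20, 2023 falls on a listed holiday. Rolling to the next business day gives Nov 21, 2023, a Tuesday.
Add 2 months to Nov 21, 2023: Jan 21, 2024.
Jan 21, 2024 falls on a Sunday. Rolling to the next business day gives Jan 22, 2024, a Monday.
So the filing is due Jan 22, 2024.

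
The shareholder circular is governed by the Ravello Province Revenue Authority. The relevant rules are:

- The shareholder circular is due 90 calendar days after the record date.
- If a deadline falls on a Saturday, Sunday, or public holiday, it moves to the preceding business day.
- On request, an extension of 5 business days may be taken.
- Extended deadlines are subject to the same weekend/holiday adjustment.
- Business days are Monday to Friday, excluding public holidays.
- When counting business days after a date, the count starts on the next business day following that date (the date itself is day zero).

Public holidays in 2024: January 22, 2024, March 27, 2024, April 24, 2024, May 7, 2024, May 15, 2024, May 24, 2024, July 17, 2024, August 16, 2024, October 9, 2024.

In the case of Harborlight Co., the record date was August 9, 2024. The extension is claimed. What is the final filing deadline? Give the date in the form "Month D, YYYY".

90 calendar days after August 9, 2024 is November 7, 2024.
November 7, 2024 is a Thursday and not a listed holiday, so it stands.
Applying the 5-business-day extension: 5 business days after November 7, 2024 is November 14, 2024.
November 14, 2024 is a Thursday and not a listed holiday, so it stands.
Final deadline: November 14, 2024.

November 14, 2024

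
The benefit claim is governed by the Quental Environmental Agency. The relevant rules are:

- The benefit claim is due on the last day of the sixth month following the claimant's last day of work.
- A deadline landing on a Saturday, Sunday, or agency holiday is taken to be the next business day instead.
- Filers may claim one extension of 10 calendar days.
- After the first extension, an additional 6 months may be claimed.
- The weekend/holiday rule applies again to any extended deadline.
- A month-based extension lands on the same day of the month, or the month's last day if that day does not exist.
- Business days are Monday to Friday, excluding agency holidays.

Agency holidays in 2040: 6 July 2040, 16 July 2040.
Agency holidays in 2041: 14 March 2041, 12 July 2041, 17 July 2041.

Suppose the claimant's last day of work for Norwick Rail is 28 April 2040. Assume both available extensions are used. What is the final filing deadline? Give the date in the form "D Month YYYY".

13 May 2041

6 months after 28 April 2040 is October 2040; that month ends on 31 October 2040.
31 October 2040 is a Wednesday and not a listed holiday, so it stands.
Add the 10 calendar-day extension to 31 October 2040: 10 November 2040.
10 November 2040 is a Saturday; the next business day is 12 November 2040 (Monday).
Add 6 months to 12 November 2040: 12 May 2041.
Because 12 May 2041 is a Sunday, the deadline becomes 13 May 2041 (Monday).
So the filing is due 13 May 2041.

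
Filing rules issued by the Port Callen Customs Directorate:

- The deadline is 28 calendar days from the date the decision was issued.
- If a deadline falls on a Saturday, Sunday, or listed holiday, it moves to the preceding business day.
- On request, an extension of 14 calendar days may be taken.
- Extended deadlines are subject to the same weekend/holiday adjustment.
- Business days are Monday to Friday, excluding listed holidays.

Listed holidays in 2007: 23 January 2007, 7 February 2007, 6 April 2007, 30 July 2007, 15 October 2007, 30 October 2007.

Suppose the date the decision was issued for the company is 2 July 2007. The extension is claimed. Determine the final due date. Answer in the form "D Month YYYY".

28 calendar days after 2 July 2007 is 30 July 2007.
30 July 2007 falls on a listed holiday. Rolling to the preceding business day gives 27 July 2007, a Friday.
With the 14-day extension, 27 July 2007 becomes 10 August 2007.
Since 10 August 2007 is a Friday and not a holiday, the date is unchanged.
The final due date is 10 August 2007.

10 August 2007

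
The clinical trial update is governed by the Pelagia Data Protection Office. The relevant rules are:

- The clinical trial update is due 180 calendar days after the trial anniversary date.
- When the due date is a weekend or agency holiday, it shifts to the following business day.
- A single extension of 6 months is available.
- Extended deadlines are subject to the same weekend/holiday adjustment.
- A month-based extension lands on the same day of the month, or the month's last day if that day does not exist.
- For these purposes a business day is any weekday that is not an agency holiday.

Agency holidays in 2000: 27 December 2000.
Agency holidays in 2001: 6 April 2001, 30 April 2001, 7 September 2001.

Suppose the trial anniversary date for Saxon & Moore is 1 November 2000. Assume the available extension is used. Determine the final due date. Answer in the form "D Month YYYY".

Adding 180 calendar days to 1 November 2000 gives 30 April 2001.
Because 30 April 2001 is a listed holiday, the deadline becomes 1 May 2001 (Tuesday).
The 6 months extension carries 1 May 2001 to 1 November 2001.
Since 1 November 2001 is a Thursday and not a holiday, the date is unchanged.
Final deadline: 1 November 2001.

1 November 2001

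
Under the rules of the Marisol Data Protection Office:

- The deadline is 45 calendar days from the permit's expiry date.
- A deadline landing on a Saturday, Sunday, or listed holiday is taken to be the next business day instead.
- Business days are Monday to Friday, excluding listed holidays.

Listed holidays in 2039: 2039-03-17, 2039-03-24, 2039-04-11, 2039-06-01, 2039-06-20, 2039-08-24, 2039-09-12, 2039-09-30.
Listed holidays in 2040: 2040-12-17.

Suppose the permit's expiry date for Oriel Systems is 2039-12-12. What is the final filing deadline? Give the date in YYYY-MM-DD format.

Adding 45 calendar days to 2039-12-12 gives 2040-01-26.
2040-01-26 (Thursday) is already a business day.
The final due date is 2040-01-26.

2040-01-26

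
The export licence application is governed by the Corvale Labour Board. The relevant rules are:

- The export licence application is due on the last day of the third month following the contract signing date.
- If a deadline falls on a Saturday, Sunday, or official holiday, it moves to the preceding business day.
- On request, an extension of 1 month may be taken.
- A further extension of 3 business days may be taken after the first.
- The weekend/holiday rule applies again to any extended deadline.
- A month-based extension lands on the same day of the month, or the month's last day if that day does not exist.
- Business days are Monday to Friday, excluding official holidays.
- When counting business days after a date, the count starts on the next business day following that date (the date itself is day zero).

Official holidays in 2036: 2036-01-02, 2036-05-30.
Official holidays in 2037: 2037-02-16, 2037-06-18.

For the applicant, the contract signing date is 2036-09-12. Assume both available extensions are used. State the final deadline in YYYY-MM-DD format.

3 months after 2036-09-12 falls in December 2036; the last day of that month is 2036-12-31.
Since 2036-12-31 is a Wednesday and not a holiday, the date is unchanged.
The 1 month extension carries 2036-12-31 to 2037-01-31.
Because 2037-01-31 is a Saturday, the deadline becomes 2037-01-30 (Friday).
Counting 3 further business days from 2037-01-30 reaches 2037-02-04.
2037-02-04 (Wednesday) is already a business day.
So the filing is due 2037-02-04.

2037-02-04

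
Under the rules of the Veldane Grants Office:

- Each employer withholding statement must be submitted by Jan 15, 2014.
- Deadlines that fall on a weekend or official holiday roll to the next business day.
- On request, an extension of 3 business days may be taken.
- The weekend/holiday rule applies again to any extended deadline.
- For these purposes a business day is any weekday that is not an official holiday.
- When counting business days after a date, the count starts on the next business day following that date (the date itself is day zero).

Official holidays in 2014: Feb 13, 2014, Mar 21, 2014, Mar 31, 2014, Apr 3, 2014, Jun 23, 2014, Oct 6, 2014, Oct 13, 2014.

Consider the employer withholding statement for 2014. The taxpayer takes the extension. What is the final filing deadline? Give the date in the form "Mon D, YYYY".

Jan 20, 2014

Start from the fixed due date, Jan 15, 2014.
Jan 15, 2014 (Wednesday) is already a business day.
Applying the 3-business-day extension: 3 business days after Jan 15, 2014 is Jan 20, 2014.
Since Jan 20, 2014 is a Monday and not a holiday, the date is unchanged.
Deadline: Jan 20, 2014.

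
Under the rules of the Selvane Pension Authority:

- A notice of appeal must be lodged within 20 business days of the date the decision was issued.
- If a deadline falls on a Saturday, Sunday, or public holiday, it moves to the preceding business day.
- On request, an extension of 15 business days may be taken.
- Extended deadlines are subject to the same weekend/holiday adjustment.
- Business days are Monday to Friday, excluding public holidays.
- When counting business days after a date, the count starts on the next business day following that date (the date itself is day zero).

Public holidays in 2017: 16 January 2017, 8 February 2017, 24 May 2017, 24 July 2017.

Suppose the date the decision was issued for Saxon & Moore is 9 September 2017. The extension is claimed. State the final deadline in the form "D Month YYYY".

Starting the day after 9 September 2017 and counting 20 business days lands on 6 October 2017.
6 October 2017 (Friday) is already a business day.
Applying the 15-business-day extension: 15 business days after 6 October 2017 is 27 October 2017.
Since 27 October 2017 is a Friday and not a holiday, the date is unchanged.
Final deadline: 27 October 2017.

27 October 2017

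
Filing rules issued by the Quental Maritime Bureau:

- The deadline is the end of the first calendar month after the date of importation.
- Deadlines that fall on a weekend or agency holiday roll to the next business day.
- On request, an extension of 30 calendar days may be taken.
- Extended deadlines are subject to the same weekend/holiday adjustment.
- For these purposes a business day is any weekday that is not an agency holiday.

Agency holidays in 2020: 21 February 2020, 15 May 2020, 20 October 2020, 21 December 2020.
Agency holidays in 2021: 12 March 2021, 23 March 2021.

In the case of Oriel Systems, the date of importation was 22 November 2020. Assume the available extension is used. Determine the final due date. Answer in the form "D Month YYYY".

1 month after 22 November 2020 is December 2020; that month ends on 31 December 2020.
31 December 2020 (Thursday) is already a business day.
Applying the 30-calendar-day extension: 31 December 2020 + 30 days = 30 January 2021.
30 January 2021 is a Saturday; the next business day is 1 February 2021 (Monday).
The final due date is 1 February 2021.

1 February 2021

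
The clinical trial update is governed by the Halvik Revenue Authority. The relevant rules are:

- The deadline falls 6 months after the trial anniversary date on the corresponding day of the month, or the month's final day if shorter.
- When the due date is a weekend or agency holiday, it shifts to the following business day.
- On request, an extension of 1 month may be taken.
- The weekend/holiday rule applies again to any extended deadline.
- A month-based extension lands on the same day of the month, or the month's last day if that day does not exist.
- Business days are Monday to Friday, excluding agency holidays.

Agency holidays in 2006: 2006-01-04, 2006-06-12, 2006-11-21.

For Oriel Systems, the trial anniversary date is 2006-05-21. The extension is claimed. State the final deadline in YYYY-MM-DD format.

2006-12-22

Moving 6 months forward from 2006-05-21 on the corresponding day gives 2006-11-21.
Because 2006-11-21 is a listed holiday, the deadline becomes 2006-11-22 (Wednesday).
Applying the 1 month extension: 1 month after 2006-11-22 is 2006-12-22.
2006-12-22 (Friday) is already a business day.
Deadline: 2006-12-22.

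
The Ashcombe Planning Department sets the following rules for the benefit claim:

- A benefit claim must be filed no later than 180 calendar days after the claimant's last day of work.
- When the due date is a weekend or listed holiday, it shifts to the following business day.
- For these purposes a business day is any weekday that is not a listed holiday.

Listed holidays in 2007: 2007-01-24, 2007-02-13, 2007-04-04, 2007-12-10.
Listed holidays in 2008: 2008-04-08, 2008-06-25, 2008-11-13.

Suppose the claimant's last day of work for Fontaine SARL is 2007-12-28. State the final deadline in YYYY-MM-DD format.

2008-06-26

Adding 180 calendar days to 2007-12-28 gives 2008-06-25.
Because 2008-06-25 is a listed holiday, the deadline becomes 2008-06-26 (Thursday).
The final due date is 2008-06-26.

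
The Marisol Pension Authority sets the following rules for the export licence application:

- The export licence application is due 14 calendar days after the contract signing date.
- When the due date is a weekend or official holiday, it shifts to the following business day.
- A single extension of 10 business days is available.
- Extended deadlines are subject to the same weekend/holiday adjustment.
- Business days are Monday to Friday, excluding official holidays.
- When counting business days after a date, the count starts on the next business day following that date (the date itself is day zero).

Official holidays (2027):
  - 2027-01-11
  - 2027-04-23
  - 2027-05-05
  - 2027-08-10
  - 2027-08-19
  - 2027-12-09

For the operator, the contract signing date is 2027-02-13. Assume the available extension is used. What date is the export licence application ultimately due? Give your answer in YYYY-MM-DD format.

From 2027-02-13, 14 calendar days later is 2027-02-27.
2027-02-27 is a Saturday, so it moves to the next business day, 2027-03-01 (Monday).
Counting 10 further business days from 2027-03-01 reaches 2027-03-15.
Since 2027-03-15 is a Monday and not a holiday, the date is unchanged.
The final due date is 2027-03-15.

2027-03-15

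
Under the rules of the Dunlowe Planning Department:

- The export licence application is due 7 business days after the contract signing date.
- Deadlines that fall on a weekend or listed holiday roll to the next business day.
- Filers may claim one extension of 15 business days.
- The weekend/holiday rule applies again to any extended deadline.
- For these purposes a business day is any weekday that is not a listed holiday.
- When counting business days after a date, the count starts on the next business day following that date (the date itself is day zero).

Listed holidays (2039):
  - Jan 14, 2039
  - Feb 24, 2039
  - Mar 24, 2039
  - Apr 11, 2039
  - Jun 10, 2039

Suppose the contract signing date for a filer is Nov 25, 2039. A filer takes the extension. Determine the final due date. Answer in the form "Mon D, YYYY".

Counting 7 business days after Nov 25, 2039 (skipping weekends and listed holidays) reaches Dec 6, 2039.
Dec 6, 2039 (Tuesday) is already a business day.
Counting 15 further business days from Dec 6, 2039 reaches Dec 27, 2039.
Dec 27, 2039 (Tuesday) is already a business day.
Final deadline: Dec 27, 2039.

Dec 27, 2039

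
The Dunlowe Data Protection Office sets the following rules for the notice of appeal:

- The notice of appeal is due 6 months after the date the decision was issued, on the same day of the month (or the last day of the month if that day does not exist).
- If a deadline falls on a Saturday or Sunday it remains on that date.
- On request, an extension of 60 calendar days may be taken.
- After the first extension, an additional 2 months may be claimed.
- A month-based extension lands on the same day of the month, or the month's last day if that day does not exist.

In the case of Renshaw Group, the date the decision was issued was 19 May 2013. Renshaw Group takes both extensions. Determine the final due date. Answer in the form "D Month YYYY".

Moving 6 months forward from 19 May 2013 on the corresponding day gives 19 November 2013.
19 November 2013 is a Tuesday; no weekend or holiday adjustment applies.
With the 60-day extension, 19 November 2013 becomes 18 January 2014.
No adjustment is made for weekends or holidays, so 18 January 2014 stands.
Add 2 months to 18 January 2014: 18 March 2014.
18 March 2014 is a Tuesday; no weekend or holiday adjustment applies.
Final deadline: 18 March 2014.

18 March 2014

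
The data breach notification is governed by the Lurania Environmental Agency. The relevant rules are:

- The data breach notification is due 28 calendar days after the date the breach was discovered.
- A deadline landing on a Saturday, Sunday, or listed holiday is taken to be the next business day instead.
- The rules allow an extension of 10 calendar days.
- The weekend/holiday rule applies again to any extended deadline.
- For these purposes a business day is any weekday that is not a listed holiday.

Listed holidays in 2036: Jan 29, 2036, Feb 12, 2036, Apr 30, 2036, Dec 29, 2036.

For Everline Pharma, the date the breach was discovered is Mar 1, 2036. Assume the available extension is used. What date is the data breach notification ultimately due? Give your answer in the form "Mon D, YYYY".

From Mar 1, 2036, 28 calendar days later is Mar 29, 2036.
Mar 29, 2036 is a Saturday; the next business day is Mar 31, 2036 (Monday).
The 10-calendar-day extension moves the deadline from Mar 31, 2036 to Apr 10, 2036.
Since Apr 10, 2036 is a Thursday and not a holiday, the date is unchanged.
So the filing is due Apr 10, 2036.

Apr 10, 2036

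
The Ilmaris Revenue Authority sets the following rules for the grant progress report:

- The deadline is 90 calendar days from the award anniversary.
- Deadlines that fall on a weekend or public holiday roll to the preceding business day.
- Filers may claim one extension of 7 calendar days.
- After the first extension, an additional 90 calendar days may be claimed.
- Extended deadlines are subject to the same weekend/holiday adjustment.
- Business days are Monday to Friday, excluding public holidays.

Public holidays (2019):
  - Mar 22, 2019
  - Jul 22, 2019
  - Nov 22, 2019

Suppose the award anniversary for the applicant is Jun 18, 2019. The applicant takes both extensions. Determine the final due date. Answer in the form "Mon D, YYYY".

Dec 20, 2019

90 calendar days after Jun 18, 2019 is Sep 16, 2019.
Sep 16, 2019 (Monday) is already a business day.
With the 7-day extension, Sep 16, 2019 becomes Sep 23, 2019.
Sep 23, 2019 is a Monday and not a listed holiday, so it stands.
Applying the 90-calendar-day extension: Sep 23, 2019 + 90 days = Dec 22, 2019.
Dec 22, 2019 is a Sunday, so it moves to the preceding business day, Dec 20, 2019 (Friday).
Deadline: Dec 20, 2019.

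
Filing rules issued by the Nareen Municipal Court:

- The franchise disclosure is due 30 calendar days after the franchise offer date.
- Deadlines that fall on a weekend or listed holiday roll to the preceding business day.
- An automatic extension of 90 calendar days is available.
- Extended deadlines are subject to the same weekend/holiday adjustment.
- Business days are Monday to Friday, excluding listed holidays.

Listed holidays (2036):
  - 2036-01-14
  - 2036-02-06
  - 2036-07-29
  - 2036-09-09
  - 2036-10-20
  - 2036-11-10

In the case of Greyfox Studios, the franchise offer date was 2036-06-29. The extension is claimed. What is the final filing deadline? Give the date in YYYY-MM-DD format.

30 calendar days after 2036-06-29 is 2036-07-29.
2036-07-29 falls on a listed holiday. Rolling to the preceding business day gives 2036-07-28, a Monday.
The 90-calendar-day extension moves the deadline from 2036-07-28 to 2036-10-26.
2036-10-26 is a Sunday, so it moves to the preceding business day, 2036-10-24 (Friday).
Deadline: 2036-10-24.

2036-10-24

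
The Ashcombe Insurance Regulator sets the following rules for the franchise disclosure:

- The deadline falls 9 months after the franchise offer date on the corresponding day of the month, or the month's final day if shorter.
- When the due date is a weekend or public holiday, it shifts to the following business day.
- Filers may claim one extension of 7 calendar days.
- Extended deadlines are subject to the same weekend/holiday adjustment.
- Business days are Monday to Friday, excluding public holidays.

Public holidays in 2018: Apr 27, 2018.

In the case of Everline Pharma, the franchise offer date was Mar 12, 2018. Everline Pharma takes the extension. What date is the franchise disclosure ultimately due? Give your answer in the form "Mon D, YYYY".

9 months from Mar 12, 2018 is Dec 12, 2018.
Since Dec 12, 2018 is a Wednesday and not a holiday, the date is unchanged.
The 7-calendar-day extension moves the deadline from Dec 12, 2018 to Dec 19, 2018.
Dec 19, 2018 (Wednesday) is already a business day.
Final deadline: Dec 19, 2018.

Dec 19, 2018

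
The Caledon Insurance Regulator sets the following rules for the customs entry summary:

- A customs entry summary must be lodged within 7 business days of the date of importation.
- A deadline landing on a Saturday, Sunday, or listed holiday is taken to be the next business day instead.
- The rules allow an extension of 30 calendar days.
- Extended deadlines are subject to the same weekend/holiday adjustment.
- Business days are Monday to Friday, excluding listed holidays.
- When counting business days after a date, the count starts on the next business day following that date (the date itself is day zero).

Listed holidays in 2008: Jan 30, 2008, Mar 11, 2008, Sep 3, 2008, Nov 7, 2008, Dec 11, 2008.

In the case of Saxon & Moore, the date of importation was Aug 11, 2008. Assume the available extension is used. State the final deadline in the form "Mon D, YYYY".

Sep 19, 2008

Counting 7 business days after Aug 11, 2008 (skipping weekends and listed holidays) reaches Aug 20, 2008.
Since Aug 20, 2008 is a Wednesday and not a holiday, the date is unchanged.
With the 30-day extension, Aug 20, 2008 becomes Sep 19, 2008.
Sep 19, 2008 (Friday) is already a business day.
The final due date is Sep 19, 2008.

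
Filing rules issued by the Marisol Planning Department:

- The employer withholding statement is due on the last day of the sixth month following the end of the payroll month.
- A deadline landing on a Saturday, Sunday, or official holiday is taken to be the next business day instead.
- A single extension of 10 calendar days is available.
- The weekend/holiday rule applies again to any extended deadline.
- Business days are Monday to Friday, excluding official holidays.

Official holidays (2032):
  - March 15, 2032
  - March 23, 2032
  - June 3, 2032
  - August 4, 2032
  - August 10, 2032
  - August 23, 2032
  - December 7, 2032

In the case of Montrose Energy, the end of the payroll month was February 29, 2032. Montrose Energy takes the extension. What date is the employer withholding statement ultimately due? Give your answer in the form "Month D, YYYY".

6 months after February 29, 2032 falls in August 2032; the last day of that month is August 31, 2032.
August 31, 2032 (Tuesday) is already a business day.
Applying the 10-calendar-day extension: August 31, 2032 + 10 days = September 10, 2032.
September 10, 2032 is a Friday and not a listed holiday, so it stands.
The final due date is September 10, 2032.

September 10, 2032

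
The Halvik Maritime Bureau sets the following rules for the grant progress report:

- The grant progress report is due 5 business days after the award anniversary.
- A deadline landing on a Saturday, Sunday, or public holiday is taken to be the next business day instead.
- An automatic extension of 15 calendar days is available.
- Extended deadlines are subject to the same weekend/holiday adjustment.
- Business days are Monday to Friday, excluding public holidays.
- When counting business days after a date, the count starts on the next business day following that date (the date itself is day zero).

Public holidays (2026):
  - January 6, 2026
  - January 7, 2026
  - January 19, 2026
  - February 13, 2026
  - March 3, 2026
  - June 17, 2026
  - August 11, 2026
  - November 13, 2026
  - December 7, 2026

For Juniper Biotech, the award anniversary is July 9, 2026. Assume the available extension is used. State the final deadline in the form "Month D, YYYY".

5 business days after July 9, 2026, excluding weekends and holidays, is July 16, 2026.
July 16, 2026 falls on a Thursday, which is a business day, so no adjustment is needed.
Add the 15 calendar-day extension to July 16, 2026: July 31, 2026.
July 31, 2026 is a Friday and not a listed holiday, so it stands.
Final deadline: July 31, 2026.

July 31, 2026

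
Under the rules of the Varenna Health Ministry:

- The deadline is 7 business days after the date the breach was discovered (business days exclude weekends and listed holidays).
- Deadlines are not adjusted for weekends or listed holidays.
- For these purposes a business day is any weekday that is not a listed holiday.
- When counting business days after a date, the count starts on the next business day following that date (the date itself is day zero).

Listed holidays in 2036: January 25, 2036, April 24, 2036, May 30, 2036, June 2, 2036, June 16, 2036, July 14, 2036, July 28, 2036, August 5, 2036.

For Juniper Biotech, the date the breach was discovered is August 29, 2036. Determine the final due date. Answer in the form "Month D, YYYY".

Starting the day after August 29, 2036 and counting 7 business days lands on September 9, 2036.
No adjustment is made for weekends or holidays, so September 9, 2036 stands.
The final due date is September 9, 2036.

September 9, 2036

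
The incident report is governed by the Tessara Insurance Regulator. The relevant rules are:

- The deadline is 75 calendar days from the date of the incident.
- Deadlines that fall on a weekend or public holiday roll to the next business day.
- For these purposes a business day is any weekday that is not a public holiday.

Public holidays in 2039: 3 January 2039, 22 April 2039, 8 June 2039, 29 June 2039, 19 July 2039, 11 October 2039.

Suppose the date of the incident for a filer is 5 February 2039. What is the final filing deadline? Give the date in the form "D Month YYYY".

21 April 2039

Adding 75 calendar days to 5 February 2039 gives 21 April 2039.
Since 21 April 2039 is a Thursday and not a holiday, the date is unchanged.
The final due date is 21 April 2039.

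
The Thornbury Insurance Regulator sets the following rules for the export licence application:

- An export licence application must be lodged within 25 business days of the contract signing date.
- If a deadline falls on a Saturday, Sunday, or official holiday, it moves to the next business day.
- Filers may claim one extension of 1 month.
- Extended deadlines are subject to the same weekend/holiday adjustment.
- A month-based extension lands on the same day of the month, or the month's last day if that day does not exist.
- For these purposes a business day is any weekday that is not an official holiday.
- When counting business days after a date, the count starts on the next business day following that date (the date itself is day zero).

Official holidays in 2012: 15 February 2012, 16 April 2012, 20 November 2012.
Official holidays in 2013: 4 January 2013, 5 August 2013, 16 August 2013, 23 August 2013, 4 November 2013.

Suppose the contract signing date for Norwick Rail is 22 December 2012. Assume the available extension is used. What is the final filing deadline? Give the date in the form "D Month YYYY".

25 business days after 22 December 2012, excluding weekends and holidays, is 28 January 2013.
28 January 2013 (Monday) is already a business day.
Add 1 month to 28 January 2013: 28 February 2013.
28 February 2013 is a Thursday and not a listed holiday, so it stands.
The final due date is 28 February 2013.

28 February 2013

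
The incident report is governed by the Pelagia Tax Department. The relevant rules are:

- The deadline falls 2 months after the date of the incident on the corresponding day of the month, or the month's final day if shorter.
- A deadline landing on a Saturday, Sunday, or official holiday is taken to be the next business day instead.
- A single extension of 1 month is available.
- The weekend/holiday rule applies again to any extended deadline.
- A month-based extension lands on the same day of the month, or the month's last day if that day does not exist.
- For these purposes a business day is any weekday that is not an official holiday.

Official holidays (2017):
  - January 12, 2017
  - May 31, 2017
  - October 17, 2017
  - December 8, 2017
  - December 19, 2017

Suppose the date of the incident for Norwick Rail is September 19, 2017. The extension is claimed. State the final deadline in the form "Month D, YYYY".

December 20, 2017

Moving 2 months forward from September 19, 2017 on the corresponding day gives November 19, 2017.
November 19, 2017 is a Sunday; the next business day is November 20, 2017 (Monday).
Add 1 month to November 20, 2017: December 20, 2017.
December 20, 2017 (Wednesday) is already a business day.
The final due date is December 20, 2017.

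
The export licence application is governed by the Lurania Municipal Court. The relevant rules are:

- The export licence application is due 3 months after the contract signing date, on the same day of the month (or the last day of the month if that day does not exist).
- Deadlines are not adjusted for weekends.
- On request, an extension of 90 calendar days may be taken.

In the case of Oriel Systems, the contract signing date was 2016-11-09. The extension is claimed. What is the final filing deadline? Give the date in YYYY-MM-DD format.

2017-05-10

3 months after 2016-11-09, on the same day of the month, is 2017-02-09.
2017-02-09 is a Thursday; no weekend or holiday adjustment applies.
Add the 90 calendar-day extension to 2017-02-09: 2017-05-10.
2017-05-10 is a Wednesday; no weekend or holiday adjustment applies.
So the filing is due 2017-05-10.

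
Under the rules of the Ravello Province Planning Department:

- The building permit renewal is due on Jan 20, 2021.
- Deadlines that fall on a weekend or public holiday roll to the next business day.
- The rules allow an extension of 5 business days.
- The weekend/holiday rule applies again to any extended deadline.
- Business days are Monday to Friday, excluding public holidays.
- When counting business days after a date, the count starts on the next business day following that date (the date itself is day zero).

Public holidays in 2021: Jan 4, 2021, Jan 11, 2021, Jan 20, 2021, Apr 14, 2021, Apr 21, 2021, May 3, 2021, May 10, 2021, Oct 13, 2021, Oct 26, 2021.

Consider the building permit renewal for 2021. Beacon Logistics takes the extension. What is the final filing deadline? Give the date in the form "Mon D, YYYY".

The stated deadline is Jan 20, 2021.
Jan 20, 2021 falls on a listed holiday. Rolling to the next business day gives Jan 21, 2021, a Thursday.
Applying the 5-business-day extension: 5 business days after Jan 21, 2021 is Jan 28, 2021.
Jan 28, 2021 (Thursday) is already a business day.
Final deadline: Jan 28, 2021.

Jan 28, 2021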